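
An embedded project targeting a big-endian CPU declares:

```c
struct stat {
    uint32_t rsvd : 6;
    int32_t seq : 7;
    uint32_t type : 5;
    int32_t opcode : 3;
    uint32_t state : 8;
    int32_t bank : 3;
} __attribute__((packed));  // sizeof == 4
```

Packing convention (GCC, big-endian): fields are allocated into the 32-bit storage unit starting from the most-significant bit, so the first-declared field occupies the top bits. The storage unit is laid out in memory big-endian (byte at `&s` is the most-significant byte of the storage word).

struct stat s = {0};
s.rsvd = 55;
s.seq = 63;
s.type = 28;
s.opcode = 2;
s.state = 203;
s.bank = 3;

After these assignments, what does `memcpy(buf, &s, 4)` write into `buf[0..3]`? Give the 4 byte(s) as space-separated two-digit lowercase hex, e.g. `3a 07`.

dd ff 16 5b

rsvd:6 = 55 → 0x37 << 26 → word 0xdc000000
seq:7 = 63 → 0x3f << 19 → word 0xddf80000
type:5 = 28 → 0x1c << 14 → word 0xddff0000
opcode:3 = 2 → 0x2 << 11 → word 0xddff1000
state:8 = 203 → 0xcb << 3 → word 0xddff1658
bank:3 = 3 → 0x3 << 0 → word 0xddff165b
word = 0xddff165b → big-endian bytes:
  [0]=0xdd  [1]=0xff  [2]=0x16  [3]=0x5b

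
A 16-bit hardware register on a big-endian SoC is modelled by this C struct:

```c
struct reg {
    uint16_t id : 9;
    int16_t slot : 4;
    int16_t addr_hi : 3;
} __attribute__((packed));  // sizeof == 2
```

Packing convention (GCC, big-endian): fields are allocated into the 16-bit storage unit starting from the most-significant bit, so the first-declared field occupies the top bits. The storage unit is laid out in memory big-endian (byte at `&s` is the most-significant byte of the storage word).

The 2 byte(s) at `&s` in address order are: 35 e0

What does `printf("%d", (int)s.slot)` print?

-4

[0]=0x35 [1]=0xe0 (big-endian) → word 0x35e0
id:9 @ bit 7 → (0x35e0>>7)&0x1ff = 0x6b
slot:4 @ bit 3 → (0x35e0>>3)&0xf = 0xc  ←
addr_hi:3 @ bit 0 → (0x35e0>>0)&0x7 = 0x0
slot signed 4b, MSB=1: 12 - 16 = -4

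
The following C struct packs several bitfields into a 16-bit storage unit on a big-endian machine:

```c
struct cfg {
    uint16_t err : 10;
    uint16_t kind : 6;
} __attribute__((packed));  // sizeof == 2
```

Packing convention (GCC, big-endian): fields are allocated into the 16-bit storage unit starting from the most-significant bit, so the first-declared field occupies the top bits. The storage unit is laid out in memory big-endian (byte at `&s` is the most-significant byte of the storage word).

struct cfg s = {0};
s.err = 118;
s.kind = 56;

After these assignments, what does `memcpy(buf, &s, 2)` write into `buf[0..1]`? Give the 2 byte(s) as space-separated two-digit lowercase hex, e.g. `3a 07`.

err:10 = 118 → 0x76 << 6 → word 0x1d80
kind:6 = 56 → 0x38 << 0 → word 0x1db8
word = 0x1db8 → big-endian bytes:
  [0]=0x1d  [1]=0xb8

1d b8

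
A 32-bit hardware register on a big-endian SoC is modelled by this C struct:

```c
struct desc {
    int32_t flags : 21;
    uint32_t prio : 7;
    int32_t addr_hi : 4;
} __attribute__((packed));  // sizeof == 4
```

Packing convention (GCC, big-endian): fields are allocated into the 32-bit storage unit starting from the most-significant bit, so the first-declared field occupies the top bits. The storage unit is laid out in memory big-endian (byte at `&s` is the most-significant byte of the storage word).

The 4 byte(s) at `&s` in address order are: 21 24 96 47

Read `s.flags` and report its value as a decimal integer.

[0]=0x21 [1]=0x24 [2]=0x96 [3]=0x47 (big-endian) → word 0x21249647
flags [11+:21] = (word>>11) & 0x1fffff = 271506  ←
prio [4+:7] = (word>>4) & 0x7f = 100
addr_hi [0+:4] = (word>>0) & 0xf = 7
flags signed 21b, MSB=0: value = 271506

271506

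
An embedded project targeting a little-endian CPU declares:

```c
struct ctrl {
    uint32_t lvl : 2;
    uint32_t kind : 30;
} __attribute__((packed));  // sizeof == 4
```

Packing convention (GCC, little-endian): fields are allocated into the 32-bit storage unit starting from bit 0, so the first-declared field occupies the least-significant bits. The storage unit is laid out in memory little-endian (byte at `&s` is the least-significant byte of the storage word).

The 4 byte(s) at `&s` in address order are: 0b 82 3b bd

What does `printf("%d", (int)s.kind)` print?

[0]=0x0b [1]=0x82 [2]=0x3b [3]=0xbd (little-endian) → word 0xbd3b820b
lvl:2 @ bit 0 → (0xbd3b820b>>0)&0x3 = 0x3
kind:30 @ bit 2 → (0xbd3b820b>>2)&0x3fffffff = 0x2f4ee082  ←

793698434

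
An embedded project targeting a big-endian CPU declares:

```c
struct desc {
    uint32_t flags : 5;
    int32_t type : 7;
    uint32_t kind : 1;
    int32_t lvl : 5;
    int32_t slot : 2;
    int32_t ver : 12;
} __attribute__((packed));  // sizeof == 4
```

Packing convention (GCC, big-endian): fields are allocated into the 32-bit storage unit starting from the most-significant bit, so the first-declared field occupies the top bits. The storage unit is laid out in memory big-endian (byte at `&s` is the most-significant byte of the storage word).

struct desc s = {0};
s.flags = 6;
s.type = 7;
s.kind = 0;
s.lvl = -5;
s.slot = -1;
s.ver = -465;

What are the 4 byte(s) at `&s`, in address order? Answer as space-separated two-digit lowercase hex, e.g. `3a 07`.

30 76 fe 2f

flags:5 = 6 → 0x6 << 27 → word 0x30000000
type:7 = 7 → 0x7 << 20 → word 0x30700000
kind:1 = 0 → 0x0 << 19 → word 0x30700000
lvl:5 = -5 → 0x1b << 14 → word 0x3076c000
slot:2 = -1 → 0x3 << 12 → word 0x3076f000
ver:12 = -465 → 0xe2f << 0 → word 0x3076fe2f
word = 0x3076fe2f → big-endian bytes:
  [0]=0x30  [1]=0x76  [2]=0xfe  [3]=0x2f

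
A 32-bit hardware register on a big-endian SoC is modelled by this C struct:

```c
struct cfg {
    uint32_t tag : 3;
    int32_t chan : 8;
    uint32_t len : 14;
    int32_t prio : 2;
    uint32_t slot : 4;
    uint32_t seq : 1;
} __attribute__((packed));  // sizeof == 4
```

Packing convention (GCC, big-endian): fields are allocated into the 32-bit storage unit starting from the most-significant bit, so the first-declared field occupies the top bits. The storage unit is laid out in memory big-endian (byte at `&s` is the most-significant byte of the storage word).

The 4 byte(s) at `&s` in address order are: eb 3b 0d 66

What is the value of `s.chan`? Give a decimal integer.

[0]=0xeb [1]=0x3b [2]=0x0d [3]=0x66 (big-endian) → word 0xeb3b0d66
tag:3 @ bit 29 → (0xeb3b0d66>>29)&0x7 = 0x7
chan:8 @ bit 21 → (0xeb3b0d66>>21)&0xff = 0x59  ←
len:14 @ bit 7 → (0xeb3b0d66>>7)&0x3fff = 0x361a
prio:2 @ bit 5 → (0xeb3b0d66>>5)&0x3 = 0x3
slot:4 @ bit 1 → (0xeb3b0d66>>1)&0xf = 0x3
seq:1 @ bit 0 → (0xeb3b0d66>>0)&0x1 = 0x0
chan signed 8b, MSB=0: value = 89

89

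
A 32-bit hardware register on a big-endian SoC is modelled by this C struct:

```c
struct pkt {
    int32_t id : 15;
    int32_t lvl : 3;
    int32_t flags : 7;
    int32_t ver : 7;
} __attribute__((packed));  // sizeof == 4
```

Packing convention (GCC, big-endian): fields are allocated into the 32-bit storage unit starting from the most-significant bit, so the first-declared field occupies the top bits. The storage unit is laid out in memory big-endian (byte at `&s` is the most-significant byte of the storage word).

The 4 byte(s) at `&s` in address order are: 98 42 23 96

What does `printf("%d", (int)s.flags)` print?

-57

[0]=0x98 [1]=0x42 [2]=0x23 [3]=0x96 (big-endian) → word 0x98422396
id:15 @ bit 17 → (0x98422396>>17)&0x7fff = 0x4c21
lvl:3 @ bit 14 → (0x98422396>>14)&0x7 = 0x0
flags:7 @ bit 7 → (0x98422396>>7)&0x7f = 0x47  ←
ver:7 @ bit 0 → (0x98422396>>0)&0x7f = 0x16
flags signed 7b, MSB=1: 71 - 128 = -57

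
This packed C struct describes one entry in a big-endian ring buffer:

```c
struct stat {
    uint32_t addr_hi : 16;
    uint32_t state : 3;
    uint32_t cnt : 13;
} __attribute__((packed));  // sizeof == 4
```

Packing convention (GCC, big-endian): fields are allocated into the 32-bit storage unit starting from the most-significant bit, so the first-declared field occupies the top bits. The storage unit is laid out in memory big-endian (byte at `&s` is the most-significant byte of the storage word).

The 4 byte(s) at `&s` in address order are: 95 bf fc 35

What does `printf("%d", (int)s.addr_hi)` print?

38335

[0]=0x95 [1]=0xbf [2]=0xfc [3]=0x35 (big-endian) → word 0x95bffc35
addr_hi [16+:16] = (word>>16) & 0xffff = 38335  ←
state [13+:3] = (word>>13) & 0x7 = 7
cnt [0+:13] = (word>>0) & 0x1fff = 7221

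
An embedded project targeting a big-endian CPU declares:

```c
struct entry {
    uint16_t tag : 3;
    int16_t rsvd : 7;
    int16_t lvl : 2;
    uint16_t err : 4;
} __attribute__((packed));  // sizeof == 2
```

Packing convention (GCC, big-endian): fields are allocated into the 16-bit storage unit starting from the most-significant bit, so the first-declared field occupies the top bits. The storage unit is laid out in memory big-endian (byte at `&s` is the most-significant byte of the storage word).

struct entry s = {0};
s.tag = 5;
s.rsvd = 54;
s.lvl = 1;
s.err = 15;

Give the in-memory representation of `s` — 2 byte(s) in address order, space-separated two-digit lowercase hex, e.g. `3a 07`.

ad 9f

tag (3b) val=5 bits=0x5 at bit 13: 0xa000
rsvd (7b) val=54 bits=0x36 at bit 6: 0xad80
lvl (2b) val=1 bits=0x1 at bit 4: 0xad90
err (4b) val=15 bits=0xf at bit 0: 0xad9f
word = 0xad9f → big-endian bytes:
  [0]=0xad  [1]=0x9f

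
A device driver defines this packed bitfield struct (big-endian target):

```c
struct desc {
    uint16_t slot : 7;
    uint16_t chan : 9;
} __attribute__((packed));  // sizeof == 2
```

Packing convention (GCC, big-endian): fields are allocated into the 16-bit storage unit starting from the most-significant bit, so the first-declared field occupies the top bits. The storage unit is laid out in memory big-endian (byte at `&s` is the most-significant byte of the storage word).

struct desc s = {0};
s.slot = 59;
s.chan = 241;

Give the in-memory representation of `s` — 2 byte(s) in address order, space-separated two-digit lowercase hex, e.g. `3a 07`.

76 f1

slot (7b) val=59 bits=0x3b at bit 9: 0x7600
chan (9b) val=241 bits=0xf1 at bit 0: 0x76f1
word = 0x76f1 → big-endian bytes:
  [0]=0x76  [1]=0xf1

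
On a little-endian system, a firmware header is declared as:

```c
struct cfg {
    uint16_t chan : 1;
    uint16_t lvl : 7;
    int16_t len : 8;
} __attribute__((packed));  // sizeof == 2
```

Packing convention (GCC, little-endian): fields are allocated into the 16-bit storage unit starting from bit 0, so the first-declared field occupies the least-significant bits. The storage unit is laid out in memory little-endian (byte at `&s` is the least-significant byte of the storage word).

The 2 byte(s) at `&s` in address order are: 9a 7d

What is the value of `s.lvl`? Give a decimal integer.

77

[0]=0x9a [1]=0x7d (little-endian) → word 0x7d9a
chan:1 @ bit 0 → (0x7d9a>>0)&0x1 = 0x0
lvl:7 @ bit 1 → (0x7d9a>>1)&0x7f = 0x4d  ←
len:8 @ bit 8 → (0x7d9a>>8)&0xff = 0x7d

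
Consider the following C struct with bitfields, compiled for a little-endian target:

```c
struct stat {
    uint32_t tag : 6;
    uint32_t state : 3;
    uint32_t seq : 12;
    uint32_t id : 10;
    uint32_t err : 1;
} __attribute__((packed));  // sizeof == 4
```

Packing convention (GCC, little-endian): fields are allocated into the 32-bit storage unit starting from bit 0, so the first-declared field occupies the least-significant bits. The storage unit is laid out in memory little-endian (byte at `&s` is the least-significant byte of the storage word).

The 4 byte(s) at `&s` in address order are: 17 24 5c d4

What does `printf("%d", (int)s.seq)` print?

3602

[0]=0x17 [1]=0x24 [2]=0x5c [3]=0xd4 (little-endian) → word 0xd45c2417
tag [0+:6] = (word>>0) & 0x3f = 23
state [6+:3] = (word>>6) & 0x7 = 0
seq [9+:12] = (word>>9) & 0xfff = 3602  ←
id [21+:10] = (word>>21) & 0x3ff = 674
err [31+:1] = (word>>31) & 0x1 = 1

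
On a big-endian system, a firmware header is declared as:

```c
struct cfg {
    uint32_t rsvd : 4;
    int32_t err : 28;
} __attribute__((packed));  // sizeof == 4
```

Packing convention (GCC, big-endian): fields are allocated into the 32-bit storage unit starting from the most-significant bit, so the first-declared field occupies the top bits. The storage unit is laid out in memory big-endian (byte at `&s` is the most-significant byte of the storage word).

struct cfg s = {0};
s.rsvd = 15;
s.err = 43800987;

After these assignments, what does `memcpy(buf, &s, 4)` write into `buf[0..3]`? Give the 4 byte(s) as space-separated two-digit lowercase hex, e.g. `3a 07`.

[28+:4] rsvd=15 & 0xf = 0xf; word=0xf0000000
[0+:28] err=43800987 & 0xfffffff = 0x29c599b; word=0xf29c599b
word = 0xf29c599b → big-endian bytes:
  [0]=0xf2  [1]=0x9c  [2]=0x59  [3]=0x9b

f2 9c 59 9b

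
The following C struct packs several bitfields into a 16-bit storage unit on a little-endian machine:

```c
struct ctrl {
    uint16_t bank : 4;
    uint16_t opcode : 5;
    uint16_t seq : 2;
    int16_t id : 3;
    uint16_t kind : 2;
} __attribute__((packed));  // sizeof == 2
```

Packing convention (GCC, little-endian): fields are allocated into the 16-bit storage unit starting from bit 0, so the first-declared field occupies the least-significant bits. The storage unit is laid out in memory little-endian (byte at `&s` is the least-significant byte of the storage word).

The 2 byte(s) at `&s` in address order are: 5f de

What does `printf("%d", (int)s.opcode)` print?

[0]=0x5f [1]=0xde (little-endian) → word 0xde5f
bank:4 @ bit 0 → (0xde5f>>0)&0xf = 0xf
opcode:5 @ bit 4 → (0xde5f>>4)&0x1f = 0x5  ←
seq:2 @ bit 9 → (0xde5f>>9)&0x3 = 0x3
id:3 @ bit 11 → (0xde5f>>11)&0x7 = 0x3
kind:2 @ bit 14 → (0xde5f>>14)&0x3 = 0x3

5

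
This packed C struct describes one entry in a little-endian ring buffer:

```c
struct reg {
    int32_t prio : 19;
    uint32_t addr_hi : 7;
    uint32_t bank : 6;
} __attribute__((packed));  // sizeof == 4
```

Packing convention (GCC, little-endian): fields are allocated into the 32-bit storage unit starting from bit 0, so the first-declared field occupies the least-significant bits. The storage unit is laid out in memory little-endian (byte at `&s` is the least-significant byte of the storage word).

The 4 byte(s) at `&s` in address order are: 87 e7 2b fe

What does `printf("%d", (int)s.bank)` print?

[0]=0x87 [1]=0xe7 [2]=0x2b [3]=0xfe (little-endian) → word 0xfe2be787
prio:19 @ bit 0 → (0xfe2be787>>0)&0x7ffff = 0x3e787
addr_hi:7 @ bit 19 → (0xfe2be787>>19)&0x7f = 0x45
bank:6 @ bit 26 → (0xfe2be787>>26)&0x3f = 0x3f  ←

63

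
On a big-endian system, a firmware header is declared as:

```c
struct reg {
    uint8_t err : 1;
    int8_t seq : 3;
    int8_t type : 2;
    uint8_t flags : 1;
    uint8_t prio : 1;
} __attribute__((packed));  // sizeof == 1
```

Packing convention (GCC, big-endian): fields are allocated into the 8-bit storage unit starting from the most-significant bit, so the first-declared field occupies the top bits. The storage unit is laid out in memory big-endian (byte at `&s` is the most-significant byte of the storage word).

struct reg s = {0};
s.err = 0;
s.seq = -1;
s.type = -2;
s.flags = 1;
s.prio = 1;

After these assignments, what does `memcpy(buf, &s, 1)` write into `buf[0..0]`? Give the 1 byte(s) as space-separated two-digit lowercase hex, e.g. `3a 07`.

7b

err (1b) val=0 bits=0x0 at bit 7: 0x00
seq (3b) val=-1 bits=0x7 at bit 4: 0x70
type (2b) val=-2 bits=0x2 at bit 2: 0x78
flags (1b) val=1 bits=0x1 at bit 1: 0x7a
prio (1b) val=1 bits=0x1 at bit 0: 0x7b
word = 0x7b → big-endian bytes:
  [0]=0x7b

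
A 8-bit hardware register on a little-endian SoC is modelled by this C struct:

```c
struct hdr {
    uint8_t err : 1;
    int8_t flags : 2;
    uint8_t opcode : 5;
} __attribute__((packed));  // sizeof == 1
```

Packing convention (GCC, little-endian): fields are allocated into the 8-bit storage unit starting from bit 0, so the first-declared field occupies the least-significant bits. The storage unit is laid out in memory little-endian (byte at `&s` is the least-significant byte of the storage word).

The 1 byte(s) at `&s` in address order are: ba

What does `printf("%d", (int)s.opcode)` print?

23

[0]=0xba (little-endian) → word 0xba
err [0+:1] = (word>>0) & 0x1 = 0
flags [1+:2] = (word>>1) & 0x3 = 1
opcode [3+:5] = (word>>3) & 0x1f = 23  ←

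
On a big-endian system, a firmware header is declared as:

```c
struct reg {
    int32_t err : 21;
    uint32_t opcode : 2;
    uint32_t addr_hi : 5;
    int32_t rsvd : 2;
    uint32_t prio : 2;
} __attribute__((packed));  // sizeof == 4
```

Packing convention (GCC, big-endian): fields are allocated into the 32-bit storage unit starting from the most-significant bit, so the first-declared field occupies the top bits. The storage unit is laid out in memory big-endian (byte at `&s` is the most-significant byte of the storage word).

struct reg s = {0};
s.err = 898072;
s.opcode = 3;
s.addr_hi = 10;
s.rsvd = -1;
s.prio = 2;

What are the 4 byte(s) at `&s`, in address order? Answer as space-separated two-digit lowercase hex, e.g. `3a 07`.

[11+:21] err=898072 & 0x1fffff = 0xdb418; word=0x6da0c000
[9+:2] opcode=3 & 0x3 = 0x3; word=0x6da0c600
[4+:5] addr_hi=10 & 0x1f = 0xa; word=0x6da0c6a0
[2+:2] rsvd=-1 & 0x3 = 0x3; word=0x6da0c6ac
[0+:2] prio=2 & 0x3 = 0x2; word=0x6da0c6ae
word = 0x6da0c6ae → big-endian bytes:
  [0]=0x6d  [1]=0xa0  [2]=0xc6  [3]=0xae

6d a0 c6 ae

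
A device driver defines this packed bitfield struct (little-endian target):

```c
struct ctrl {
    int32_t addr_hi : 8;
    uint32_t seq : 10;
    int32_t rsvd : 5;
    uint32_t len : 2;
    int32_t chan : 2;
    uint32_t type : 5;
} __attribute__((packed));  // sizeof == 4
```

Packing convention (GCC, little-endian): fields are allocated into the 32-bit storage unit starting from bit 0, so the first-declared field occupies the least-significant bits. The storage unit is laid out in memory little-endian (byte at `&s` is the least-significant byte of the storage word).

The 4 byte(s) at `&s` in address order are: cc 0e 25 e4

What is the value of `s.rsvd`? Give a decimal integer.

[0]=0xcc [1]=0x0e [2]=0x25 [3]=0xe4 (little-endian) → word 0xe4250ecc
addr_hi [0+:8] = (word>>0) & 0xff = 204
seq [8+:10] = (word>>8) & 0x3ff = 270
rsvd [18+:5] = (word>>18) & 0x1f = 9  ←
len [23+:2] = (word>>23) & 0x3 = 0
chan [25+:2] = (word>>25) & 0x3 = 2
type [27+:5] = (word>>27) & 0x1f = 28
rsvd signed 5b, MSB=0: value = 9

9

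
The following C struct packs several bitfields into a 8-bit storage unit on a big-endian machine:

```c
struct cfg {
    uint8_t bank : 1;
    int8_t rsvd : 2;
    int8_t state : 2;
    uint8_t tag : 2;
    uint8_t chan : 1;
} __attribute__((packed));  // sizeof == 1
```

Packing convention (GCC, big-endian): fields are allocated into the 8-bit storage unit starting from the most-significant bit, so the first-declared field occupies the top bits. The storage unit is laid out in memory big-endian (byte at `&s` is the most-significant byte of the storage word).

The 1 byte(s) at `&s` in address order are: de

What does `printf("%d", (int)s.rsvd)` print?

[0]=0xde (big-endian) → word 0xde
bank [7+:1] = (word>>7) & 0x1 = 1
rsvd [5+:2] = (word>>5) & 0x3 = 2  ←
state [3+:2] = (word>>3) & 0x3 = 3
tag [1+:2] = (word>>1) & 0x3 = 3
chan [0+:1] = (word>>0) & 0x1 = 0
rsvd signed 2b, MSB=1: 2 - 4 = -2

-2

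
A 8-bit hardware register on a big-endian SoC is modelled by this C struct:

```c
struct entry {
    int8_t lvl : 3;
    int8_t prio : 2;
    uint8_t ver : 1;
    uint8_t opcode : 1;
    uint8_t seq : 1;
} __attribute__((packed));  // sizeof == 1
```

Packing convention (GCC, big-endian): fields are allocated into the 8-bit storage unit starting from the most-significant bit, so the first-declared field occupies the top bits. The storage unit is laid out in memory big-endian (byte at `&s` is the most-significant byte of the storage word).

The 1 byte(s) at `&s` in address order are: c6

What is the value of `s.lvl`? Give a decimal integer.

-2

[0]=0xc6 (big-endian) → word 0xc6
lvl:3 @ bit 5 → (0xc6>>5)&0x7 = 0x6  ←
prio:2 @ bit 3 → (0xc6>>3)&0x3 = 0x0
ver:1 @ bit 2 → (0xc6>>2)&0x1 = 0x1
opcode:1 @ bit 1 → (0xc6>>1)&0x1 = 0x1
seq:1 @ bit 0 → (0xc6>>0)&0x1 = 0x0
lvl signed 3b, MSB=1: 6 - 8 = -2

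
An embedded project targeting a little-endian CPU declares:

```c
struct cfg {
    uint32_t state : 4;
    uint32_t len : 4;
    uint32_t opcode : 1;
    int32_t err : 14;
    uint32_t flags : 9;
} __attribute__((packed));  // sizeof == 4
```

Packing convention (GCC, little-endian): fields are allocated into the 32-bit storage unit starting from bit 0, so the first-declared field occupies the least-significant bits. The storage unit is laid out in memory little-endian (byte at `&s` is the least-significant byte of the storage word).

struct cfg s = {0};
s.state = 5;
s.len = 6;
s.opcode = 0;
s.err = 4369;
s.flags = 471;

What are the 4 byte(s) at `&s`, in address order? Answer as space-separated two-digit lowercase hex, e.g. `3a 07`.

state:4 = 5 → 0x5 << 0 → word 0x00000005
len:4 = 6 → 0x6 << 4 → word 0x00000065
opcode:1 = 0 → 0x0 << 8 → word 0x00000065
err:14 = 4369 → 0x1111 << 9 → word 0x00222265
flags:9 = 471 → 0x1d7 << 23 → word 0xeba22265
word = 0xeba22265 → little-endian bytes:
  [0]=0x65  [1]=0x22  [2]=0xa2  [3]=0xeb

65 22 a2 eb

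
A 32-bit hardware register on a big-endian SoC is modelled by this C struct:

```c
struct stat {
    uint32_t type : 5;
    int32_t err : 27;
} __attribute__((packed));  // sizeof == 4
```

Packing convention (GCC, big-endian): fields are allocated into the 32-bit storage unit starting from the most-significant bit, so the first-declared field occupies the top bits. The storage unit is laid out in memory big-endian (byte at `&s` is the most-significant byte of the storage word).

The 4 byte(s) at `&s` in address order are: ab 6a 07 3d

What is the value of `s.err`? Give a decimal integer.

57280317

[0]=0xab [1]=0x6a [2]=0x07 [3]=0x3d (big-endian) → word 0xab6a073d
type [27+:5] = (word>>27) & 0x1f = 21
err [0+:27] = (word>>0) & 0x7ffffff = 57280317  ←
err signed 27b, MSB=0: value = 57280317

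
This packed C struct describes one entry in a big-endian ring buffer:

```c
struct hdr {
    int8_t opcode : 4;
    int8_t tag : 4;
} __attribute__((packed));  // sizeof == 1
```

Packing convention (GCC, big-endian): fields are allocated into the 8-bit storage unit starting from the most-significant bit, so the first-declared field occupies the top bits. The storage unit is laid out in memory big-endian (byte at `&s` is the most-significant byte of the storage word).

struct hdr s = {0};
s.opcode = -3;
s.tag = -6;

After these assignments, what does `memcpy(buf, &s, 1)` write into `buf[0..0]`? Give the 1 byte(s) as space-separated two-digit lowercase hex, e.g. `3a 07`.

opcode (4b) val=-3 bits=0xd at bit 4: 0xd0
tag (4b) val=-6 bits=0xa at bit 0: 0xda
word = 0xda → big-endian bytes:
  [0]=0xda

da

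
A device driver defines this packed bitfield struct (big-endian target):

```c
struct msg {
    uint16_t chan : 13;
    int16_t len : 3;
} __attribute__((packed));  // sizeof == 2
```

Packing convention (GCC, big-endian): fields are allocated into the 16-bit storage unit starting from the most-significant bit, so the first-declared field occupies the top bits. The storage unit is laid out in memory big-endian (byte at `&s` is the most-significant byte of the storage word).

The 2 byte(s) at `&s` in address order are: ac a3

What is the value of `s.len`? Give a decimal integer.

3

[0]=0xac [1]=0xa3 (big-endian) → word 0xaca3
chan [3+:13] = (word>>3) & 0x1fff = 5524
len [0+:3] = (word>>0) & 0x7 = 3  ←
len signed 3b, MSB=0: value = 3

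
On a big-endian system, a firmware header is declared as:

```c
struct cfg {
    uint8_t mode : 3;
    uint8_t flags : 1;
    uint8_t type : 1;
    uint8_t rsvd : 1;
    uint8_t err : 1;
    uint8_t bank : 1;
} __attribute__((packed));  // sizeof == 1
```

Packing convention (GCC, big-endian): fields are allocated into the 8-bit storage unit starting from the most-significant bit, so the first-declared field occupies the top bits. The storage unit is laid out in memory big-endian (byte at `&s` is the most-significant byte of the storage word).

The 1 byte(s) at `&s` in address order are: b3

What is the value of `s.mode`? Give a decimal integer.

[0]=0xb3 (big-endian) → word 0xb3
mode [5+:3] = (word>>5) & 0x7 = 5  ←
flags [4+:1] = (word>>4) & 0x1 = 1
type [3+:1] = (word>>3) & 0x1 = 0
rsvd [2+:1] = (word>>2) & 0x1 = 0
err [1+:1] = (word>>1) & 0x1 = 1
bank [0+:1] = (word>>0) & 0x1 = 1

5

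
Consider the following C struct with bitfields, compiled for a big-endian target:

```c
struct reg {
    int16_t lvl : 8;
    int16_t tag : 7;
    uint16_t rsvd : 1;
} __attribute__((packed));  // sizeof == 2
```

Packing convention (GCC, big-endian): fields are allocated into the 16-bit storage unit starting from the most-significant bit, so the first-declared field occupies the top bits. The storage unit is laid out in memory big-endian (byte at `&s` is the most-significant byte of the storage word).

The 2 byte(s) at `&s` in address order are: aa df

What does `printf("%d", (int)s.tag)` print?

-17

[0]=0xaa [1]=0xdf (big-endian) → word 0xaadf
lvl:8 @ bit 8 → (0xaadf>>8)&0xff = 0xaa
tag:7 @ bit 1 → (0xaadf>>1)&0x7f = 0x6f  ←
rsvd:1 @ bit 0 → (0xaadf>>0)&0x1 = 0x1
tag signed 7b, MSB=1: 111 - 128 = -17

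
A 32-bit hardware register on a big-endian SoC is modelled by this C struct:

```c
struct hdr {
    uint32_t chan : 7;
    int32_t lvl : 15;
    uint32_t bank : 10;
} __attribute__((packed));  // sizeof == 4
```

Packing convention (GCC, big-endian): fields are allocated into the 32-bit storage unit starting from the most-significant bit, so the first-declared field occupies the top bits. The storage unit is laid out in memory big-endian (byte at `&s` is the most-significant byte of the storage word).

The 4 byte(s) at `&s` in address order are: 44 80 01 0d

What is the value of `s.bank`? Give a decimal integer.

[0]=0x44 [1]=0x80 [2]=0x01 [3]=0x0d (big-endian) → word 0x4480010d
chan:7 @ bit 25 → (0x4480010d>>25)&0x7f = 0x22
lvl:15 @ bit 10 → (0x4480010d>>10)&0x7fff = 0x2000
bank:10 @ bit 0 → (0x4480010d>>0)&0x3ff = 0x10d  ←

269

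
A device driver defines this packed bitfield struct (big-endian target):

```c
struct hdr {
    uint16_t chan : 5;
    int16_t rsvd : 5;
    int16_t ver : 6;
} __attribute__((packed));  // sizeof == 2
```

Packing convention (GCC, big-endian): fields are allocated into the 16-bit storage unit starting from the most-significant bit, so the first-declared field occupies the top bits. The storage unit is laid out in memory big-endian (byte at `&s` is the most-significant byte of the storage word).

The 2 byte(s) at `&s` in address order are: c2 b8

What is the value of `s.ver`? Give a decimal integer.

[0]=0xc2 [1]=0xb8 (big-endian) → word 0xc2b8
chan:5 @ bit 11 → (0xc2b8>>11)&0x1f = 0x18
rsvd:5 @ bit 6 → (0xc2b8>>6)&0x1f = 0xa
ver:6 @ bit 0 → (0xc2b8>>0)&0x3f = 0x38  ←
ver signed 6b, MSB=1: 56 - 64 = -8

-8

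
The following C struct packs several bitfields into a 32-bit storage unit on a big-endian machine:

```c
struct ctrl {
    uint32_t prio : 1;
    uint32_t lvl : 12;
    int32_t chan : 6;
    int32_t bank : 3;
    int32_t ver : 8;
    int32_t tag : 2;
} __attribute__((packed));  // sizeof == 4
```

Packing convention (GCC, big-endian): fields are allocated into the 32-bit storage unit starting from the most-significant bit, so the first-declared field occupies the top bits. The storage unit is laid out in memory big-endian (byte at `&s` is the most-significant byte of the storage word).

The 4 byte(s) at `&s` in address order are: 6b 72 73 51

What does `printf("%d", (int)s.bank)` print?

-4

[0]=0x6b [1]=0x72 [2]=0x73 [3]=0x51 (big-endian) → word 0x6b727351
prio [31+:1] = (word>>31) & 0x1 = 0
lvl [19+:12] = (word>>19) & 0xfff = 3438
chan [13+:6] = (word>>13) & 0x3f = 19
bank [10+:3] = (word>>10) & 0x7 = 4  ←
ver [2+:8] = (word>>2) & 0xff = 212
tag [0+:2] = (word>>0) & 0x3 = 1
bank signed 3b, MSB=1: 4 - 8 = -4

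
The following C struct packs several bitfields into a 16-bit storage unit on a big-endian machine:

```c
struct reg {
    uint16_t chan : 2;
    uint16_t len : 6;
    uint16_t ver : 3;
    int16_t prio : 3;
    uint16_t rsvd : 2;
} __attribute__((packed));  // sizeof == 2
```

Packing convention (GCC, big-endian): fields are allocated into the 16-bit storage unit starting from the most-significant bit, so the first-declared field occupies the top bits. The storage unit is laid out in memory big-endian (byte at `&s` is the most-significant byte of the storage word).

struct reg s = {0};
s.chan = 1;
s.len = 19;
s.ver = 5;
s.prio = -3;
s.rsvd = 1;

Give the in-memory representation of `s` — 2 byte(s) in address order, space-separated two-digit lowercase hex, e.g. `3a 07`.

[14+:2] chan=1 & 0x3 = 0x1; word=0x4000
[8+:6] len=19 & 0x3f = 0x13; word=0x5300
[5+:3] ver=5 & 0x7 = 0x5; word=0x53a0
[2+:3] prio=-3 & 0x7 = 0x5; word=0x53b4
[0+:2] rsvd=1 & 0x3 = 0x1; word=0x53b5
word = 0x53b5 → big-endian bytes:
  [0]=0x53  [1]=0xb5

53 b5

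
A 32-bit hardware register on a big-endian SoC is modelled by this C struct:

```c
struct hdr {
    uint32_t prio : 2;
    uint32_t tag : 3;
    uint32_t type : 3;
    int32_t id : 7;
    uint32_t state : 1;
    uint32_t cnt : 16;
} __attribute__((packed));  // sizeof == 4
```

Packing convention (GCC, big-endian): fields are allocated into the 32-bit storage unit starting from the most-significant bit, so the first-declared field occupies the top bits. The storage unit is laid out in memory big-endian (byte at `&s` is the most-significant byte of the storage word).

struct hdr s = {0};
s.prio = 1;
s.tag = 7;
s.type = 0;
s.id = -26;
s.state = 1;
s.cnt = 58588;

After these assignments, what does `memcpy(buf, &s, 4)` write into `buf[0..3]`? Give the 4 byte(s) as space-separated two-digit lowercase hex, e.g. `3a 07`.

78 cd e4 dc

prio:2 = 1 → 0x1 << 30 → word 0x40000000
tag:3 = 7 → 0x7 << 27 → word 0x78000000
type:3 = 0 → 0x0 << 24 → word 0x78000000
id:7 = -26 → 0x66 << 17 → word 0x78cc0000
state:1 = 1 → 0x1 << 16 → word 0x78cd0000
cnt:16 = 58588 → 0xe4dc << 0 → word 0x78cde4dc
word = 0x78cde4dc → big-endian bytes:
  [0]=0x78  [1]=0xcd  [2]=0xe4  [3]=0xdc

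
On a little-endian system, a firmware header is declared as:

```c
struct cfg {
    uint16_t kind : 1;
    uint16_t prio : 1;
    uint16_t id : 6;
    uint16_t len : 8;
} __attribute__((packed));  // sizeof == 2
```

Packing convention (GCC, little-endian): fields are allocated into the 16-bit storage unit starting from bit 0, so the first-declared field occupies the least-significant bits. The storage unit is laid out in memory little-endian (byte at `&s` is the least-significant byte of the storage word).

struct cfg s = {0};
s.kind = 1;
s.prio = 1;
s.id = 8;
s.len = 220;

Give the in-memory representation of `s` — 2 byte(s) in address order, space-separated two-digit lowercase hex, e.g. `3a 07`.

23 dc

kind (1b) val=1 bits=0x1 at bit 0: 0x0001
prio (1b) val=1 bits=0x1 at bit 1: 0x0003
id (6b) val=8 bits=0x8 at bit 2: 0x0023
len (8b) val=220 bits=0xdc at bit 8: 0xdc23
word = 0xdc23 → little-endian bytes:
  [0]=0x23  [1]=0xdc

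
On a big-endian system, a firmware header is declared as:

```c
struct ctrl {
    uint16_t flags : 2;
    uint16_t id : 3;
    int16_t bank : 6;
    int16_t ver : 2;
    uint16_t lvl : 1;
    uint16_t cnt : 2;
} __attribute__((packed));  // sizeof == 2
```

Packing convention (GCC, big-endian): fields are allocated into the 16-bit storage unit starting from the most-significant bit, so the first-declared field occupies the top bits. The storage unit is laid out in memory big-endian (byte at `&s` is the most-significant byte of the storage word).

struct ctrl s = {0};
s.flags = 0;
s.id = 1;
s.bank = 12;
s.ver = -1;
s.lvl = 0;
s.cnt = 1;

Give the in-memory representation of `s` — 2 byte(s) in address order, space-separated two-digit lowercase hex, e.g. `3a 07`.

flags:2 = 0 → 0x0 << 14 → word 0x0000
id:3 = 1 → 0x1 << 11 → word 0x0800
bank:6 = 12 → 0xc << 5 → word 0x0980
ver:2 = -1 → 0x3 << 3 → word 0x0998
lvl:1 = 0 → 0x0 << 2 → word 0x0998
cnt:2 = 1 → 0x1 << 0 → word 0x0999
word = 0x0999 → big-endian bytes:
  [0]=0x09  [1]=0x99

09 99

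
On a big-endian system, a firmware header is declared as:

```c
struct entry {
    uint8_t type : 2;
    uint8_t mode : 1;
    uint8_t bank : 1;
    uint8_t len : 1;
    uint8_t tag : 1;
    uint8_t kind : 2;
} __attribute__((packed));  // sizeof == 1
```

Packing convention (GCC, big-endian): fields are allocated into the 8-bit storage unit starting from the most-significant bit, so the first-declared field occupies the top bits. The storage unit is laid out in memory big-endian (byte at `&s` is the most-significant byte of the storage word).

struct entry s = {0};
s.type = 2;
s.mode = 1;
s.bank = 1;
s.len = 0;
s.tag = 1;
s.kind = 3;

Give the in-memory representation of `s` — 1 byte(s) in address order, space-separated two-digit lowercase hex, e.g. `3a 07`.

b7

type:2 = 2 → 0x2 << 6 → word 0x80
mode:1 = 1 → 0x1 << 5 → word 0xa0
bank:1 = 1 → 0x1 << 4 → word 0xb0
len:1 = 0 → 0x0 << 3 → word 0xb0
tag:1 = 1 → 0x1 << 2 → word 0xb4
kind:2 = 3 → 0x3 << 0 → word 0xb7
word = 0xb7 → big-endian bytes:
  [0]=0xb7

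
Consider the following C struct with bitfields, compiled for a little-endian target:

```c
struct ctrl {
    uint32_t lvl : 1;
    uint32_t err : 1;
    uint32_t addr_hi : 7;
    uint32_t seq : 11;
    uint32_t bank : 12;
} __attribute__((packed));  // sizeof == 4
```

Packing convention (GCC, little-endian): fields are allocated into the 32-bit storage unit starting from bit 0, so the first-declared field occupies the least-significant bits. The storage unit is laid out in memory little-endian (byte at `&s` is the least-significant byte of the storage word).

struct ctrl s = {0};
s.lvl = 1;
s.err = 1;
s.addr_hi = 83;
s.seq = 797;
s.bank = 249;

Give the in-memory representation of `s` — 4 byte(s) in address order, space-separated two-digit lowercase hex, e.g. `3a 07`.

[0+:1] lvl=1 & 0x1 = 0x1; word=0x00000001
[1+:1] err=1 & 0x1 = 0x1; word=0x00000003
[2+:7] addr_hi=83 & 0x7f = 0x53; word=0x0000014f
[9+:11] seq=797 & 0x7ff = 0x31d; word=0x00063b4f
[20+:12] bank=249 & 0xfff = 0xf9; word=0x0f963b4f
word = 0x0f963b4f → little-endian bytes:
  [0]=0x4f  [1]=0x3b  [2]=0x96  [3]=0x0f

4f 3b 96 0f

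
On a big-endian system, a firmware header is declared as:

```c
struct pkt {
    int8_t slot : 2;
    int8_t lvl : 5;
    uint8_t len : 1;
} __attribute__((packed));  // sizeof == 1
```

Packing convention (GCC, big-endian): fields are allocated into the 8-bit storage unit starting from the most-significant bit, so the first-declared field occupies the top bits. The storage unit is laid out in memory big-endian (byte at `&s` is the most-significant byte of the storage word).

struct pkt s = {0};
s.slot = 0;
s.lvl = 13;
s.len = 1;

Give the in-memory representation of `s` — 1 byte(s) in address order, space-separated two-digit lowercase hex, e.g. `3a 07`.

slot:2 = 0 → 0x0 << 6 → word 0x00
lvl:5 = 13 → 0xd << 1 → word 0x1a
len:1 = 1 → 0x1 << 0 → word 0x1b
word = 0x1b → big-endian bytes:
  [0]=0x1b

1b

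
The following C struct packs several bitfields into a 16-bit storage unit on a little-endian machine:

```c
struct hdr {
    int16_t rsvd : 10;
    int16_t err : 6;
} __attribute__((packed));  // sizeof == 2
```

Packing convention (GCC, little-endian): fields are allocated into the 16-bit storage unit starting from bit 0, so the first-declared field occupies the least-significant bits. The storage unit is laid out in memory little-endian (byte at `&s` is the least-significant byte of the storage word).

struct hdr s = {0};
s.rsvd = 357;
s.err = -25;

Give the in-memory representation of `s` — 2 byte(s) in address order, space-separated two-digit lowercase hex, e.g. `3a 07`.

[0+:10] rsvd=357 & 0x3ff = 0x165; word=0x0165
[10+:6] err=-25 & 0x3f = 0x27; word=0x9d65
word = 0x9d65 → little-endian bytes:
  [0]=0x65  [1]=0x9d

65 9d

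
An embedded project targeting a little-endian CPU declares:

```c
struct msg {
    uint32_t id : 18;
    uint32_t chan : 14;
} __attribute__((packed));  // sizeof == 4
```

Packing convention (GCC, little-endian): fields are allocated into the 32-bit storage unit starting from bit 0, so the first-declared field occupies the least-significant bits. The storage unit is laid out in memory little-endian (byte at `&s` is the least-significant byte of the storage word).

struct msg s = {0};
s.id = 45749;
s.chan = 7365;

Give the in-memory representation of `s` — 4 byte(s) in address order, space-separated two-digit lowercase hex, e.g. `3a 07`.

b5 b2 14 73

id:18 = 45749 → 0xb2b5 << 0 → word 0x0000b2b5
chan:14 = 7365 → 0x1cc5 << 18 → word 0x7314b2b5
word = 0x7314b2b5 → little-endian bytes:
  [0]=0xb5  [1]=0xb2  [2]=0x14  [3]=0x73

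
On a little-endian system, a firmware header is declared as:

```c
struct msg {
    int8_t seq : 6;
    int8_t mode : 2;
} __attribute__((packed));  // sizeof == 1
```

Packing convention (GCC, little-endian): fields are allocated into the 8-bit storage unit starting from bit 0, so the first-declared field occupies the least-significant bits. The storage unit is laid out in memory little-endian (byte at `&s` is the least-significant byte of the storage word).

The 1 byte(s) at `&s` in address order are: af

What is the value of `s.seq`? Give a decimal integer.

[0]=0xaf (little-endian) → word 0xaf
seq [0+:6] = (word>>0) & 0x3f = 47  ←
mode [6+:2] = (word>>6) & 0x3 = 2
seq signed 6b, MSB=1: 47 - 64 = -17

-17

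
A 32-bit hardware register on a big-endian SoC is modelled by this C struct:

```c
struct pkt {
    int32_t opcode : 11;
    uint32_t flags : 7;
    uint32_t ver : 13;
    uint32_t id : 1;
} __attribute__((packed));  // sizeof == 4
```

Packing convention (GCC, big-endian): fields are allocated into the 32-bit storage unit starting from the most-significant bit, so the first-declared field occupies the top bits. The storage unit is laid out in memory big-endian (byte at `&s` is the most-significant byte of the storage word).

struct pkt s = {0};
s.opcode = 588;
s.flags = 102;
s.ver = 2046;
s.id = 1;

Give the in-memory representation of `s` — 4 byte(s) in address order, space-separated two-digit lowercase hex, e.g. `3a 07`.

49 99 8f fd

[21+:11] opcode=588 & 0x7ff = 0x24c; word=0x49800000
[14+:7] flags=102 & 0x7f = 0x66; word=0x49998000
[1+:13] ver=2046 & 0x1fff = 0x7fe; word=0x49998ffc
[0+:1] id=1 & 0x1 = 0x1; word=0x49998ffd
word = 0x49998ffd → big-endian bytes:
  [0]=0x49  [1]=0x99  [2]=0x8f  [3]=0xfd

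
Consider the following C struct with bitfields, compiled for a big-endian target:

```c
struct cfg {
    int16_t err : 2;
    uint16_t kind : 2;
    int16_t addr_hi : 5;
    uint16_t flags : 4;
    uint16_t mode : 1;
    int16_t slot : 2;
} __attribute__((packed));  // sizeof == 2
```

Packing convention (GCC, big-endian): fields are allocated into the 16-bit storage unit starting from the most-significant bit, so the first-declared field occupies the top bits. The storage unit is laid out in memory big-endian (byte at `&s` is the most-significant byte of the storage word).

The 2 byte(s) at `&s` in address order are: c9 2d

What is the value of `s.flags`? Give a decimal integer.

5

[0]=0xc9 [1]=0x2d (big-endian) → word 0xc92d
err:2 @ bit 14 → (0xc92d>>14)&0x3 = 0x3
kind:2 @ bit 12 → (0xc92d>>12)&0x3 = 0x0
addr_hi:5 @ bit 7 → (0xc92d>>7)&0x1f = 0x12
flags:4 @ bit 3 → (0xc92d>>3)&0xf = 0x5  ←
mode:1 @ bit 2 → (0xc92d>>2)&0x1 = 0x1
slot:2 @ bit 0 → (0xc92d>>0)&0x3 = 0x1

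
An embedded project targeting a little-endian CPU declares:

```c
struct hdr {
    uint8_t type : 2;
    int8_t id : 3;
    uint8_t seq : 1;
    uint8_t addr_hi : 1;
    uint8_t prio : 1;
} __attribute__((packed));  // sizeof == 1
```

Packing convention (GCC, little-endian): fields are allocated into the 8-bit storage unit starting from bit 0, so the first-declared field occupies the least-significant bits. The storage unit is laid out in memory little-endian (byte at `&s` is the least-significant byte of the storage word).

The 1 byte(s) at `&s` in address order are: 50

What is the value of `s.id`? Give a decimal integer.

[0]=0x50 (little-endian) → word 0x50
type [0+:2] = (word>>0) & 0x3 = 0
id [2+:3] = (word>>2) & 0x7 = 4  ←
seq [5+:1] = (word>>5) & 0x1 = 0
addr_hi [6+:1] = (word>>6) & 0x1 = 1
prio [7+:1] = (word>>7) & 0x1 = 0
id signed 3b, MSB=1: 4 - 8 = -4

-4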